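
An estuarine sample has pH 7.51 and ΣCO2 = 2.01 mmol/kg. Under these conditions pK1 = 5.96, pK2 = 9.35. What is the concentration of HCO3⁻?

[HCO3⁻] = 1.93 mmol/kg

α₁ = 1 / (1 + [H⁺]/K1 + K2/[H⁺]) = 1 / (1 + 10^-1.55 + 10^-1.84)
   = 1 / (1 + 0.028184 + 0.014454) = 1/1.0426 = 0.9591
[HCO3⁻] = α₁ × DIC = 0.9591 × 2.01 = 1.93 mmol/kg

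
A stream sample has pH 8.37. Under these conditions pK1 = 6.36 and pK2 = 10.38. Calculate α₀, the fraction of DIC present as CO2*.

α₀ = 0.00959

α₀ = 1 / (1 + K1/[H⁺] + K1K2/[H⁺]²) = 1 / (1 + 10^+2.01 + 10^-0.00)
   = 1 / (1 + 102.33 + 1.0000) = 1/104.33 = 0.009585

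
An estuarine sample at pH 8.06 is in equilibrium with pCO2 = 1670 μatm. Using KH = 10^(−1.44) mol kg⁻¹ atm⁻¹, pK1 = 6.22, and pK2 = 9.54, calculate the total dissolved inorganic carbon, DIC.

DIC = 4.39 mmol/kg

[CO2*] = KH · pCO2 = 10^(−1.44) × 1670×10^-6 = 6.063×10^-5 mol/kg
α₀ = 1/(1 + K1/[H⁺] + K1K2/[H⁺]²) = 1/(1 + 10^+1.84 + 10^+0.36) = 0.01380
DIC = [CO2*]/α₀ = 6.063×10^-5 / 0.01380 = 4.39 mmol/kg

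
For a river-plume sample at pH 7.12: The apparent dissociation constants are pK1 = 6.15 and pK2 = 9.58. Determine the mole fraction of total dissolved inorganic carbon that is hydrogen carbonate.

α₁ = 0.900

α₁ = 1 / (1 + [H⁺]/K1 + K2/[H⁺]) = 1 / (1 + 10^-0.97 + 10^-2.46)
   = 1 / (1 + 0.10715 + 0.0034674) = 1/1.1106 = 0.9004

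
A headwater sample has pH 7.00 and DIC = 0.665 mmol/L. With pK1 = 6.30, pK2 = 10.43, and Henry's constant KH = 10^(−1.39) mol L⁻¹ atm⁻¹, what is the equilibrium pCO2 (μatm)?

pCO2 = 2710 μatm

α₀ = 1 / (1 + K1/[H⁺] + K1K2/[H⁺]²) = 1 / (1 + 10^+0.70 + 10^-2.73)
   = 1 / (1 + 5.0119 + 0.0018621) = 1/6.0137 = 0.1663
[CO2*] = α₀ × DIC = 0.1663 × 0.665 = 0.1106 mmol/L
pCO2 = [CO2*]/KH = 1.106×10^-4 / 4.074×10^-2 = 2710 μatm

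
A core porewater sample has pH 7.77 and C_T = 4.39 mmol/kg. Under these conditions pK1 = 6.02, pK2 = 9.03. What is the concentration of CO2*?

α₀ = 1 / (1 + K1/[H⁺] + K1K2/[H⁺]²) = 1 / (1 + 10^+1.75 + 10^+0.49)
   = 1 / (1 + 56.234 + 3.0903) = 1/60.324 = 0.01658
[CO2*] = α₀ × DIC = 0.01658 × 4.39 = 0.0728 mmol/kg

[CO2*] = 0.0728 mmol/kg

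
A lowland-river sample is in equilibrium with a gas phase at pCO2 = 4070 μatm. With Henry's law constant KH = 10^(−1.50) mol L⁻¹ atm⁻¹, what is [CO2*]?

KH = 10^(−1.50) = 3.162×10^-2 mol L⁻¹ atm⁻¹
[CO2*] = KH · pCO2 = 3.162×10^-2 × 4070×10^-6 atm = 1.29×10^-4 mol/L

[CO2*] = 129 μmol/L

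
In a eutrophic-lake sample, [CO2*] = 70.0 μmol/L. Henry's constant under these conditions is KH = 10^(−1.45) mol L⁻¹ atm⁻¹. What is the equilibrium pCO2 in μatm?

pCO2 = 1970 μatm

KH = 10^(−1.45) = 3.548×10^-2 mol L⁻¹ atm⁻¹
pCO2 = [CO2*]/KH = 70.0×10^-6 / 3.548×10^-2 = 1.97×10^-3 atm = 1970 μatm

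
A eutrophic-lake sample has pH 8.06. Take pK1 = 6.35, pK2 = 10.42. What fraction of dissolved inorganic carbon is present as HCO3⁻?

α₁ = 0.977

α₁ = 1 / (1 + [H⁺]/K1 + K2/[H⁺]) = 1 / (1 + 10^-1.71 + 10^-2.36)
   = 1 / (1 + 0.019498 + 0.0043652) = 1/1.0239 = 0.9767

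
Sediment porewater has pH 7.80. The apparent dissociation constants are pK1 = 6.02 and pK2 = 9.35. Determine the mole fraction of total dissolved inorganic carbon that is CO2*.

α₀ = 0.0159

α₀ = 1 / (1 + K1/[H⁺] + K1K2/[H⁺]²) = 1 / (1 + 10^+1.78 + 10^+0.23)
   = 1 / (1 + 60.256 + 1.6982) = 1/62.954 = 0.01588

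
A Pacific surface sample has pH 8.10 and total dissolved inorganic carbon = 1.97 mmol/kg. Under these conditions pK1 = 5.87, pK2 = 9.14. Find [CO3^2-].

[CO3²⁻] = 0.164 mmol/kg

α₂ = 1 / (1 + [H⁺]/K2 + [H⁺]²/(K1K2)) = 1 / (1 + 10^+1.04 + 10^-1.19)
   = 1 / (1 + 10.965 + 0.064565) = 1/12.029 = 0.08313
[CO3²⁻] = α₂ × DIC = 0.08313 × 1.97 = 0.164 mmol/kg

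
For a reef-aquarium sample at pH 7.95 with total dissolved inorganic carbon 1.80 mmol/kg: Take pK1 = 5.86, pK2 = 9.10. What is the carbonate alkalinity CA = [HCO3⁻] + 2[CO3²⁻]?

CA = [HCO3⁻] + 2[CO3²⁻] = (α₁ + 2α₂)·DIC
At pH 7.95: [H⁺]/K1 = 10^-2.09 = 0.0081283, K2/[H⁺] = 10^-1.15 = 0.070795
α₁ = 1/(1 + 0.0081283 + 0.070795) = 1/1.0789 = 0.9269; α₂ = α₁·K2/[H⁺] = 0.06562
α₁ + 2α₂ = 1.0581
CA = 1.0581 × 1.80 = 1.90 mmol/kg

CA = 1.90 mmol/kg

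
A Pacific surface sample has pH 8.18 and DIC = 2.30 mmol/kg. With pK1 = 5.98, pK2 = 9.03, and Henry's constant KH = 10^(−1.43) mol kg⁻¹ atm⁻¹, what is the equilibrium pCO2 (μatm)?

pCO2 = 340 μatm

α₀ = 1 / (1 + K1/[H⁺] + K1K2/[H⁺]²) = 1 / (1 + 10^+2.20 + 10^+1.35)
   = 1 / (1 + 158.49 + 22.387) = 1/181.88 = 0.005498
[CO2*] = α₀ × DIC = 0.005498 × 2.30 = 0.01265 mmol/kg = 12.65 μmol/kg
pCO2 = [CO2*]/KH = 1.265×10^-5 / 3.715×10^-2 = 340 μatm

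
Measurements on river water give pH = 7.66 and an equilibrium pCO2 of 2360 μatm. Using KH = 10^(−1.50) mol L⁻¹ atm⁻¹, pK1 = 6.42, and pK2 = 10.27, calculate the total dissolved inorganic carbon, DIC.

DIC = 1.37 mmol/L

[CO2*] = KH · pCO2 = 10^(−1.50) × 2360×10^-6 = 7.463×10^-5 mol/L
α₀ = 1/(1 + K1/[H⁺] + K1K2/[H⁺]²) = 1/(1 + 10^+1.24 + 10^-1.37) = 0.05429
DIC = [CO2*]/α₀ = 7.463×10^-5 / 0.05429 = 1.37 mmol/L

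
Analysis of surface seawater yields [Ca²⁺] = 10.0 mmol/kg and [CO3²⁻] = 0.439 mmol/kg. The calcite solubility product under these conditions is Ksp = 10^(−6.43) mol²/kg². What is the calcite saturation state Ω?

Ksp = 10^(−6.43) = 3.715×10^-7
Ω = [Ca²⁺][CO3²⁻]/Ksp = (10.0×10^-3)(0.439×10^-3) / 3.715×10^-7 = 11.8

Ω = 11.8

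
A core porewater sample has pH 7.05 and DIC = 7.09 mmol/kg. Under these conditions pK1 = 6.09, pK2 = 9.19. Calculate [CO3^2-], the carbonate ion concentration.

α₂ = 1 / (1 + [H⁺]/K2 + [H⁺]²/(K1K2)) = 1 / (1 + 10^+2.14 + 10^+1.18)
   = 1 / (1 + 138.04 + 15.136) = 1/154.17 = 0.006486
[CO3²⁻] = α₂ × DIC = 0.006486 × 7.09 = 0.0460 mmol/kg

[CO3²⁻] = 0.0460 mmol/kg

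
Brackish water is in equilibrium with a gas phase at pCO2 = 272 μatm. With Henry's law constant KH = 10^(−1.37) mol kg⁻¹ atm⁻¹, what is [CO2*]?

KH = 10^(−1.37) = 4.266×10^-2 mol kg⁻¹ atm⁻¹
[CO2*] = KH · pCO2 = 4.266×10^-2 × 272×10^-6 atm = 1.16×10^-5 mol/kg

[CO2*] = 11.6 μmol/kg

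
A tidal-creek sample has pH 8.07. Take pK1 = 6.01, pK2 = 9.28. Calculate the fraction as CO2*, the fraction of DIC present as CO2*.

α₀ = 1 / (1 + K1/[H⁺] + K1K2/[H⁺]²) = 1 / (1 + 10^+2.06 + 10^+0.85)
   = 1 / (1 + 114.82 + 7.0795) = 1/122.89 = 0.008137

α₀ = 0.00814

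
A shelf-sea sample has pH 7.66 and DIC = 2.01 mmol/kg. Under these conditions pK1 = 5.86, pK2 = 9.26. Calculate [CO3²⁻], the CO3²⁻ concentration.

[CO3²⁻] = 0.0485 mmol/kg

α₂ = 1 / (1 + [H⁺]/K2 + [H⁺]²/(K1K2)) = 1 / (1 + 10^+1.60 + 10^-0.20)
   = 1 / (1 + 39.811 + 0.63096) = 1/41.442 = 0.02413
[CO3²⁻] = α₂ × DIC = 0.02413 × 2.01 = 0.0485 mmol/kg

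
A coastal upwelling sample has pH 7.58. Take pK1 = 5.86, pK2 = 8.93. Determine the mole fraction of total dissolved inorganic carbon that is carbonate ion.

α₂ = 1 / (1 + [H⁺]/K2 + [H⁺]²/(K1K2)) = 1 / (1 + 10^+1.35 + 10^-0.37)
   = 1 / (1 + 22.387 + 0.42658) = 1/23.814 = 0.04199

α₂ = 0.0420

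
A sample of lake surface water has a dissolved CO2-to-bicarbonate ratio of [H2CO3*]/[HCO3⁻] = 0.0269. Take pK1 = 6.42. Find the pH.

pH = 7.99

From K1 = [H⁺][HCO3⁻]/[H2CO3*]:  pH = pK1 − log₁₀([H2CO3*]/[HCO3⁻])
log₁₀(0.0269) = -1.570
pH = 6.42 − (-1.570) = 7.99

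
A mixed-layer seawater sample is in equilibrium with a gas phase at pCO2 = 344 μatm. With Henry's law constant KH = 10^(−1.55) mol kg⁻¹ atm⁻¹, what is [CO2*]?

[CO2*] = 9.70 μmol/kg

KH = 10^(−1.55) = 2.818×10^-2 mol kg⁻¹ atm⁻¹
[CO2*] = KH · pCO2 = 2.818×10^-2 × 344×10^-6 atm = 9.70×10^-6 mol/kg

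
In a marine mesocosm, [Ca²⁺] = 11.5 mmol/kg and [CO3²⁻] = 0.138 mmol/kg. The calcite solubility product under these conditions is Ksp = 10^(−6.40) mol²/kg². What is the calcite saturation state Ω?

Ω = 3.99

Ksp = 10^(−6.40) = 3.981×10^-7
Ω = [Ca²⁺][CO3²⁻]/Ksp = (11.5×10^-3)(0.138×10^-3) / 3.981×10^-7 = 3.99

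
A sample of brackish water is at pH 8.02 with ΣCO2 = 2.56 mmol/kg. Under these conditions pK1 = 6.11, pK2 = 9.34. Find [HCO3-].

α₁ = 1 / (1 + [H⁺]/K1 + K2/[H⁺]) = 1 / (1 + 10^-1.91 + 10^-1.32)
   = 1 / (1 + 0.012303 + 0.047863) = 1/1.0602 = 0.9432
[HCO3⁻] = α₁ × DIC = 0.9432 × 2.56 = 2.41 mmol/kg

[HCO3⁻] = 2.41 mmol/kg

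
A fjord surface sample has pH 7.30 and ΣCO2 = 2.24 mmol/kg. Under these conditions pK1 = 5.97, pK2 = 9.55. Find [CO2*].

[CO2*] = 0.0996 mmol/kg

α₀ = 1 / (1 + K1/[H⁺] + K1K2/[H⁺]²) = 1 / (1 + 10^+1.33 + 10^-0.92)
   = 1 / (1 + 21.380 + 0.12023) = 1/22.500 = 0.04444
[CO2*] = α₀ × DIC = 0.04444 × 2.24 = 0.0996 mmol/kg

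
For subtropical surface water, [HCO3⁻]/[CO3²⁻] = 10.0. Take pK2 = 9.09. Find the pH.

pH = 8.09

From K2 = [H⁺][CO3²⁻]/[HCO3⁻]:  pH = pK2 − log₁₀([HCO3⁻]/[CO3²⁻])
log₁₀(10.0) = +1.000
pH = 9.09 − (+1.000) = 8.09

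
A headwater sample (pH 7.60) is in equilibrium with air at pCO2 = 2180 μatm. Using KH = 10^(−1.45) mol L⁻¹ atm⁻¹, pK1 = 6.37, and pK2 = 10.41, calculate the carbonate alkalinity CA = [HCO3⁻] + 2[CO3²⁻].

CA = 1.32 mmol/L

[CO2*] = KH · pCO2 = 10^(−1.45) × 2180×10^-6 = 7.735×10^-5 mol/L
α₀ = 1/(1 + K1/[H⁺] + K1K2/[H⁺]²) = 1/(1 + 10^+1.23 + 10^-1.58) = 0.05553
DIC = [CO2*]/α₀ = 7.735×10^-5 / 0.05553 = 1.393 mmol/L
CA = (α₁ + 2α₂)·DIC = (0.9430 + 2×0.001461) × 1.393 = 1.32 mmol/L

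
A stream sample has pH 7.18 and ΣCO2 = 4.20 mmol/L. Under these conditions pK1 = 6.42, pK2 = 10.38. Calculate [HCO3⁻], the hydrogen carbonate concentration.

α₁ = 1 / (1 + [H⁺]/K1 + K2/[H⁺]) = 1 / (1 + 10^-0.76 + 10^-3.20)
   = 1 / (1 + 0.17378 + 0.00063096) = 1/1.1744 = 0.8515
[HCO3⁻] = α₁ × DIC = 0.8515 × 4.20 = 3.58 mmol/L

[HCO3⁻] = 3.58 mmol/L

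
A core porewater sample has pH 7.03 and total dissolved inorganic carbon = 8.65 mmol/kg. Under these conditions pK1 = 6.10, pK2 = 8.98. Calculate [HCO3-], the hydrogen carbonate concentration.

[HCO3⁻] = 7.66 mmol/kg

α₁ = 1 / (1 + [H⁺]/K1 + K2/[H⁺]) = 1 / (1 + 10^-0.93 + 10^-1.95)
   = 1 / (1 + 0.11749 + 0.011220) = 1/1.1287 = 0.8860
[HCO3⁻] = α₁ × DIC = 0.8860 × 8.65 = 7.66 mmol/kg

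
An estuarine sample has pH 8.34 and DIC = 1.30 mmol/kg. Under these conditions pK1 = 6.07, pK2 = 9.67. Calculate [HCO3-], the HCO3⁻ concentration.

[HCO3⁻] = 1.24 mmol/kg

α₁ = 1 / (1 + [H⁺]/K1 + K2/[H⁺]) = 1 / (1 + 10^-2.27 + 10^-1.33)
   = 1 / (1 + 0.0053703 + 0.046774) = 1/1.0521 = 0.9504
[HCO3⁻] = α₁ × DIC = 0.9504 × 1.30 = 1.24 mmol/kg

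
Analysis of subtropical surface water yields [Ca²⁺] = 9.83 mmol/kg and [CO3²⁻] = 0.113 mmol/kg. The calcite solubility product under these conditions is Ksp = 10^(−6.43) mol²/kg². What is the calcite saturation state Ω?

Ω = 2.99

Ksp = 10^(−6.43) = 3.715×10^-7
Ω = [Ca²⁺][CO3²⁻]/Ksp = (9.83×10^-3)(0.113×10^-3) / 3.715×10^-7 = 2.99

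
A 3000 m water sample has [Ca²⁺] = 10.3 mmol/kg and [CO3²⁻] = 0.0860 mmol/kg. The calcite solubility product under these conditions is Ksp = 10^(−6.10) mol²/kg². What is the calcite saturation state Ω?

Ksp = 10^(−6.10) = 7.943×10^-7
Ω = [Ca²⁺][CO3²⁻]/Ksp = (10.3×10^-3)(0.0860×10^-3) / 7.943×10^-7 = 1.12

Ω = 1.12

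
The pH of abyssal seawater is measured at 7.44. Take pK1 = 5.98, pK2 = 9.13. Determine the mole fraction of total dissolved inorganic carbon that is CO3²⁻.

α₂ = 1 / (1 + [H⁺]/K2 + [H⁺]²/(K1K2)) = 1 / (1 + 10^+1.69 + 10^+0.23)
   = 1 / (1 + 48.978 + 1.6982) = 1/51.676 = 0.01935

α₂ = 0.0194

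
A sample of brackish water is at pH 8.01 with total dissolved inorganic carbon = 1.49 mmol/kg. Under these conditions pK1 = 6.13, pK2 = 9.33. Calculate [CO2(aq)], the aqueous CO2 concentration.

α₀ = 1 / (1 + K1/[H⁺] + K1K2/[H⁺]²) = 1 / (1 + 10^+1.88 + 10^+0.56)
   = 1 / (1 + 75.858 + 3.6308) = 1/80.489 = 0.01242
[CO2*] = α₀ × DIC = 0.01242 × 1.49 = 0.0185 mmol/kg = 18.5 μmol/kg

[CO2*] = 18.5 μmol/kg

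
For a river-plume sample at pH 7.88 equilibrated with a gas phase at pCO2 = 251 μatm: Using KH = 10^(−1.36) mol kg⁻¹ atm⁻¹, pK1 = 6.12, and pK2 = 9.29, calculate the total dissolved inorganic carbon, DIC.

[CO2*] = KH · pCO2 = 10^(−1.36) × 251×10^-6 = 1.096×10^-5 mol/kg
α₀ = 1/(1 + K1/[H⁺] + K1K2/[H⁺]²) = 1/(1 + 10^+1.76 + 10^+0.35) = 0.01645
DIC = [CO2*]/α₀ = 1.096×10^-5 / 0.01645 = 0.666 mmol/kg

DIC = 0.666 mmol/kg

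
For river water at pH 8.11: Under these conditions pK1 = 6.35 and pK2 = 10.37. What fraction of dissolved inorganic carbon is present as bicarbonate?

α₁ = 1 / (1 + [H⁺]/K1 + K2/[H⁺]) = 1 / (1 + 10^-1.76 + 10^-2.26)
   = 1 / (1 + 0.017378 + 0.0054954) = 1/1.0229 = 0.9776

α₁ = 0.978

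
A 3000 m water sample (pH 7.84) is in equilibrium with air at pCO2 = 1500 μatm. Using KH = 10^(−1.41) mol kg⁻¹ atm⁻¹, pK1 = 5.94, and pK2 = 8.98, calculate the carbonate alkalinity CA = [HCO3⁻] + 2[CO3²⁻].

[CO2*] = KH · pCO2 = 10^(−1.41) × 1500×10^-6 = 5.836×10^-5 mol/kg
α₀ = 1/(1 + K1/[H⁺] + K1K2/[H⁺]²) = 1/(1 + 10^+1.90 + 10^+0.76) = 0.01160
DIC = [CO2*]/α₀ = 5.836×10^-5 / 0.01160 = 5.030 mmol/kg
CA = (α₁ + 2α₂)·DIC = (0.9216 + 2×0.06677) × 5.030 = 5.31 mmol/kg

CA = 5.31 mmol/kg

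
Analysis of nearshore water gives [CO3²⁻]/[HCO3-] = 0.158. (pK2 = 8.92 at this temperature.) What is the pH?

From K2 = [H⁺][CO3²⁻]/[HCO3-]:  pH = pK2 + log₁₀([CO3²⁻]/[HCO3-])
log₁₀(0.158) = -0.801
pH = 8.92 + (-0.801) = 8.12

pH = 8.12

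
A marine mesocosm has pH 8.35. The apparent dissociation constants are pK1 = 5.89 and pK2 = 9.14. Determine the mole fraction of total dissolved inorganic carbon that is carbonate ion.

α₂ = 0.139

α₂ = 1 / (1 + [H⁺]/K2 + [H⁺]²/(K1K2)) = 1 / (1 + 10^+0.79 + 10^-1.67)
   = 1 / (1 + 6.1660 + 0.021380) = 1/7.1873 = 0.1391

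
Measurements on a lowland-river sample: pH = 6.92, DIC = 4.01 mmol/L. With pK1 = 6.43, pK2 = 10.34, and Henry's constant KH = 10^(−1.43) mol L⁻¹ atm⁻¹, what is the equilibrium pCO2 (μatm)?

pCO2 = 2.64×10^4 μatm

α₀ = 1 / (1 + K1/[H⁺] + K1K2/[H⁺]²) = 1 / (1 + 10^+0.49 + 10^-2.93)
   = 1 / (1 + 3.0903 + 0.0011749) = 1/4.0915 = 0.2444
[CO2*] = α₀ × DIC = 0.2444 × 4.01 = 0.9801 mmol/L
pCO2 = [CO2*]/KH = 9.801×10^-4 / 3.715×10^-2 = 2.64×10^4 μatm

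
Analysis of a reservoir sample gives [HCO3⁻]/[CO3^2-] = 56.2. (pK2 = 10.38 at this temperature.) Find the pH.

pH = 8.63

From K2 = [H⁺][CO3^2-]/[HCO3⁻]:  pH = pK2 − log₁₀([HCO3⁻]/[CO3^2-])
log₁₀(56.2) = +1.750
pH = 10.38 − (+1.750) = 8.63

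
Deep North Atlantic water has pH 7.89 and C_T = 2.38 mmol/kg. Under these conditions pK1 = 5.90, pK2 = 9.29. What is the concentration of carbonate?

α₂ = 1 / (1 + [H⁺]/K2 + [H⁺]²/(K1K2)) = 1 / (1 + 10^+1.40 + 10^-0.59)
   = 1 / (1 + 25.119 + 0.25704) = 1/26.376 = 0.03791
[CO3²⁻] = α₂ × DIC = 0.03791 × 2.38 = 0.0902 mmol/kg

[CO3²⁻] = 0.0902 mmol/kg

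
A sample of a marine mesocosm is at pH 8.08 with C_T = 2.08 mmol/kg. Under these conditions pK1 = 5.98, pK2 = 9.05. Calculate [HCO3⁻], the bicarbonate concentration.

[HCO3⁻] = 1.87 mmol/kg

α₁ = 1 / (1 + [H⁺]/K1 + K2/[H⁺]) = 1 / (1 + 10^-2.10 + 10^-0.97)
   = 1 / (1 + 0.0079433 + 0.10715) = 1/1.1151 = 0.8968
[HCO3⁻] = α₁ × DIC = 0.8968 × 2.08 = 1.87 mmol/kg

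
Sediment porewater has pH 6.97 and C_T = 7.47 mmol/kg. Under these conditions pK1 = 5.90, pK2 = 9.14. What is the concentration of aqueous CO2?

[CO2*] = 0.582 mmol/kg

α₀ = 1 / (1 + K1/[H⁺] + K1K2/[H⁺]²) = 1 / (1 + 10^+1.07 + 10^-1.10)
   = 1 / (1 + 11.749 + 0.079433) = 1/12.828 = 0.07795
[CO2*] = α₀ × DIC = 0.07795 × 7.47 = 0.582 mmol/kg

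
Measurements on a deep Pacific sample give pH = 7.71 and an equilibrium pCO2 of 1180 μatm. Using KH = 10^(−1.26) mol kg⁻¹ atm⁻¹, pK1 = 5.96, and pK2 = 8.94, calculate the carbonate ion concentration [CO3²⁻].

[CO3²⁻] = 0.215 mmol/kg

[CO2*] = KH · pCO2 = 10^(−1.26) × 1180×10^-6 = 6.485×10^-5 mol/kg
α₀ = 1/(1 + K1/[H⁺] + K1K2/[H⁺]²) = 1/(1 + 10^+1.75 + 10^+0.52) = 0.01652
DIC = [CO2*]/α₀ = 6.485×10^-5 / 0.01652 = 3.926 mmol/kg
[CO3²⁻] = α₂·DIC; α₂ = 0.05469, so [CO3²⁻] = 0.05469 × 3.926 = 0.215 mmol/kg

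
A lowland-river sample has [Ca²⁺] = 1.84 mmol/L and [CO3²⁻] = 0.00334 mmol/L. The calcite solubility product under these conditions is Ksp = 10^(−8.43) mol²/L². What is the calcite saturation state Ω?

Ω = 1.65

Ksp = 10^(−8.43) = 3.715×10^-9
Ω = [Ca²⁺][CO3²⁻]/Ksp = (1.84×10^-3)(0.00334×10^-3) / 3.715×10^-9 = 1.65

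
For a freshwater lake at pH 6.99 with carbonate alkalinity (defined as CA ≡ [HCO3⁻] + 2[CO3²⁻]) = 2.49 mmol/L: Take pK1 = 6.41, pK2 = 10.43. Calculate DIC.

DIC = 3.14 mmol/L

CA = [HCO3⁻] + 2[CO3²⁻] = (α₁ + 2α₂)·DIC
At pH 6.99: [H⁺]/K1 = 10^-0.58 = 0.26303, K2/[H⁺] = 10^-3.44 = 0.00036308
α₁ = 1/(1 + 0.26303 + 0.00036308) = 1/1.2634 = 0.7915; α₂ = α₁·K2/[H⁺] = 0.0002874
α₁ + 2α₂ = 0.7921
DIC = CA / (α₁ + 2α₂) = 2.49 / 0.7921 = 3.14 mmol/L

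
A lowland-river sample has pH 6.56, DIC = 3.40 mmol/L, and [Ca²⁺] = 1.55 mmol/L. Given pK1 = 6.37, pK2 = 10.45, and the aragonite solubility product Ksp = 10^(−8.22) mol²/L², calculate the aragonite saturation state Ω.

Ω = 0.0685

α₂ = 1 / (1 + [H⁺]/K2 + [H⁺]²/(K1K2)) = 1 / (1 + 10^+3.89 + 10^+3.70)
   = 1 / (1 + 7762.5 + 5011.9) = 1/1.2775×10^4 = 7.828×10^-5
[CO3²⁻] = α₂ × DIC = 7.828×10^-5 × 3.40 = 0.0002661 mmol/L = 0.2661 μmol/L
Ksp = 10^(−8.22) = 6.026×10^-9
Ω = [Ca²⁺][CO3²⁻]/Ksp = (1.55×10^-3)(2.661×10^-7) / 6.026×10^-9 = 0.0685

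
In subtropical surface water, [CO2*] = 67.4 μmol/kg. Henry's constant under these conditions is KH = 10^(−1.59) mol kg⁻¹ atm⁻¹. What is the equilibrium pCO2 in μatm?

pCO2 = 2620 μatm

KH = 10^(−1.59) = 2.570×10^-2 mol kg⁻¹ atm⁻¹
pCO2 = [CO2*]/KH = 67.4×10^-6 / 2.570×10^-2 = 2.62×10^-3 atm = 2620 μatm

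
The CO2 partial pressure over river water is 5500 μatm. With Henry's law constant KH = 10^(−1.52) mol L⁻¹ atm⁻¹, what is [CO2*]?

KH = 10^(−1.52) = 3.020×10^-2 mol L⁻¹ atm⁻¹
[CO2*] = KH · pCO2 = 3.020×10^-2 × 5500×10^-6 atm = 1.66×10^-4 mol/L

[CO2*] = 166 μmol/L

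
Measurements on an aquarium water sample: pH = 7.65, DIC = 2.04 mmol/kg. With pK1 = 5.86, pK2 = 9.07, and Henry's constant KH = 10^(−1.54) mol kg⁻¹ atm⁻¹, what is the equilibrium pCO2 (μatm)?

α₀ = 1 / (1 + K1/[H⁺] + K1K2/[H⁺]²) = 1 / (1 + 10^+1.79 + 10^+0.37)
   = 1 / (1 + 61.660 + 2.3442) = 1/65.004 = 0.01538
[CO2*] = α₀ × DIC = 0.01538 × 2.04 = 0.03138 mmol/kg
pCO2 = [CO2*]/KH = 3.138×10^-5 / 2.884×10^-2 = 1090 μatm

pCO2 = 1090 μatm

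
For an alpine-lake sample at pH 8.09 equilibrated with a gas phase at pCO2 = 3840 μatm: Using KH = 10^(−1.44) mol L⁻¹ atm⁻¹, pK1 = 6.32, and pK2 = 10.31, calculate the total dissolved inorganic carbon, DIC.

[CO2*] = KH · pCO2 = 10^(−1.44) × 3840×10^-6 = 1.394×10^-4 mol/L
α₀ = 1/(1 + K1/[H⁺] + K1K2/[H⁺]²) = 1/(1 + 10^+1.77 + 10^-0.45) = 0.01660
DIC = [CO2*]/α₀ = 1.394×10^-4 / 0.01660 = 8.40 mmol/L

DIC = 8.40 mmol/L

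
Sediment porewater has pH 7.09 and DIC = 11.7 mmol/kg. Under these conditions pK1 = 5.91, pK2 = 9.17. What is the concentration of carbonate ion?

[CO3²⁻] = 0.0906 mmol/kg

α₂ = 1 / (1 + [H⁺]/K2 + [H⁺]²/(K1K2)) = 1 / (1 + 10^+2.08 + 10^+0.90)
   = 1 / (1 + 120.23 + 7.9433) = 1/129.17 = 0.007742
[CO3²⁻] = α₂ × DIC = 0.007742 × 11.7 = 0.0906 mmol/kg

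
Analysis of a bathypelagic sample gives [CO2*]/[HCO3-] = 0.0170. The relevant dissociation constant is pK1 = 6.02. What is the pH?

pH = 7.79

From K1 = [H⁺][HCO3-]/[CO2*]:  pH = pK1 − log₁₀([CO2*]/[HCO3-])
log₁₀(0.0170) = -1.770
pH = 6.02 − (-1.770) = 7.79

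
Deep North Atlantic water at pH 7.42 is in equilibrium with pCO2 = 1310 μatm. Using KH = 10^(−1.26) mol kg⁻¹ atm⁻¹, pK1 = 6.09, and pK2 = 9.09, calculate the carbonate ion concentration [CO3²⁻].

[CO3²⁻] = 0.0329 mmol/kg

[CO2*] = KH · pCO2 = 10^(−1.26) × 1310×10^-6 = 7.199×10^-5 mol/kg
α₀ = 1/(1 + K1/[H⁺] + K1K2/[H⁺]²) = 1/(1 + 10^+1.33 + 10^-0.34) = 0.04379
DIC = [CO2*]/α₀ = 7.199×10^-5 / 0.04379 = 1.644 mmol/kg
[CO3²⁻] = α₂·DIC; α₂ = 0.02002, so [CO3²⁻] = 0.02002 × 1.644 = 0.0329 mmol/kg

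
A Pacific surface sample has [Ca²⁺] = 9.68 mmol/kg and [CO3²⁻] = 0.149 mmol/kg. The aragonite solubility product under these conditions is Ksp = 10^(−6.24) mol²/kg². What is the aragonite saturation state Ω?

Ω = 2.51

Ksp = 10^(−6.24) = 5.754×10^-7
Ω = [Ca²⁺][CO3²⁻]/Ksp = (9.68×10^-3)(0.149×10^-3) / 5.754×10^-7 = 2.51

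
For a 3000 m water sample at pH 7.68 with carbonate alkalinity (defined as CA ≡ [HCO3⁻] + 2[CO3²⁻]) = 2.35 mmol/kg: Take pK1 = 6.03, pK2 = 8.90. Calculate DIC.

DIC = 2.27 mmol/kg

CA = [HCO3⁻] + 2[CO3²⁻] = (α₁ + 2α₂)·DIC
At pH 7.68: [H⁺]/K1 = 10^-1.65 = 0.022387, K2/[H⁺] = 10^-1.22 = 0.060256
α₁ = 1/(1 + 0.022387 + 0.060256) = 1/1.0826 = 0.9237; α₂ = α₁·K2/[H⁺] = 0.05566
α₁ + 2α₂ = 1.0350
DIC = CA / (α₁ + 2α₂) = 2.35 / 1.0350 = 2.27 mmol/kg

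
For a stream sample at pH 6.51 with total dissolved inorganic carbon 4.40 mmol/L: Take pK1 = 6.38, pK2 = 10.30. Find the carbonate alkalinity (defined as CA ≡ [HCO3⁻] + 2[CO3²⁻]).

CA = 2.53 mmol/L

CA = [HCO3⁻] + 2[CO3²⁻] = (α₁ + 2α₂)·DIC
At pH 6.51: [H⁺]/K1 = 10^-0.13 = 0.74131, K2/[H⁺] = 10^-3.79 = 0.00016218
α₁ = 1/(1 + 0.74131 + 0.00016218) = 1/1.7415 = 0.5742; α₂ = α₁·K2/[H⁺] = 9.313×10^-5
α₁ + 2α₂ = 0.5744
CA = 0.5744 × 4.40 = 2.53 mmol/L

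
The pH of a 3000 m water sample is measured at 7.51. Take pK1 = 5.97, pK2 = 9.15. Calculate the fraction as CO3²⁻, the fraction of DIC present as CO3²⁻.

α₂ = 1 / (1 + [H⁺]/K2 + [H⁺]²/(K1K2)) = 1 / (1 + 10^+1.64 + 10^+0.10)
   = 1 / (1 + 43.652 + 1.2589) = 1/45.911 = 0.02178

α₂ = 0.0218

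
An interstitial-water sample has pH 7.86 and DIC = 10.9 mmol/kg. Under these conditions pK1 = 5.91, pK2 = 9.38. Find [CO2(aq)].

[CO2*] = 0.117 mmol/kg

α₀ = 1 / (1 + K1/[H⁺] + K1K2/[H⁺]²) = 1 / (1 + 10^+1.95 + 10^+0.43)
   = 1 / (1 + 89.125 + 2.6915) = 1/92.817 = 0.01077
[CO2*] = α₀ × DIC = 0.01077 × 10.9 = 0.117 mmol/kg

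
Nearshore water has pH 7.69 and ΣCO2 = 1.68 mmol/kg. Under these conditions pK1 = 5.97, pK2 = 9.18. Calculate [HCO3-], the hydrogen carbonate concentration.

α₁ = 1 / (1 + [H⁺]/K1 + K2/[H⁺]) = 1 / (1 + 10^-1.72 + 10^-1.49)
   = 1 / (1 + 0.019055 + 0.032359) = 1/1.0514 = 0.9511
[HCO3⁻] = α₁ × DIC = 0.9511 × 1.68 = 1.60 mmol/kg

[HCO3⁻] = 1.60 mmol/kg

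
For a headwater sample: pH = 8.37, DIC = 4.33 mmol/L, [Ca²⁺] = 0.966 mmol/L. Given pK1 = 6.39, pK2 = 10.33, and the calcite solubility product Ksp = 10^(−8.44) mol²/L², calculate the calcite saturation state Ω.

α₂ = 1 / (1 + [H⁺]/K2 + [H⁺]²/(K1K2)) = 1 / (1 + 10^+1.96 + 10^-0.02)
   = 1 / (1 + 91.201 + 0.95499) = 1/93.156 = 0.01073
[CO3²⁻] = α₂ × DIC = 0.01073 × 4.33 = 0.04648 mmol/L
Ksp = 10^(−8.44) = 3.631×10^-9
Ω = [Ca²⁺][CO3²⁻]/Ksp = (0.966×10^-3)(4.648×10^-5) / 3.631×10^-9 = 12.4

Ω = 12.4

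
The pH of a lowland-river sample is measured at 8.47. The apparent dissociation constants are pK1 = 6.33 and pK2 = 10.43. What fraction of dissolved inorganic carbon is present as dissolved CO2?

α₀ = 0.00711

α₀ = 1 / (1 + K1/[H⁺] + K1K2/[H⁺]²) = 1 / (1 + 10^+2.14 + 10^+0.18)
   = 1 / (1 + 138.04 + 1.5136) = 1/140.55 = 0.007115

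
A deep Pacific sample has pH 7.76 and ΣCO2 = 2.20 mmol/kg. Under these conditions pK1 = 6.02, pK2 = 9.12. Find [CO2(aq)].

α₀ = 1 / (1 + K1/[H⁺] + K1K2/[H⁺]²) = 1 / (1 + 10^+1.74 + 10^+0.38)
   = 1 / (1 + 54.954 + 2.3988) = 1/58.353 = 0.01714
[CO2*] = α₀ × DIC = 0.01714 × 2.20 = 0.0377 mmol/kg

[CO2*] = 0.0377 mmol/kg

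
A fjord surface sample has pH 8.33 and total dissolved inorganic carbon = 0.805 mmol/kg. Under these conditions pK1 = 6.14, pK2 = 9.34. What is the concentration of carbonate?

α₂ = 1 / (1 + [H⁺]/K2 + [H⁺]²/(K1K2)) = 1 / (1 + 10^+1.01 + 10^-1.18)
   = 1 / (1 + 10.233 + 0.066069) = 1/11.299 = 0.08850
[CO3²⁻] = α₂ × DIC = 0.08850 × 0.805 = 0.0712 mmol/kg

[CO3²⁻] = 0.0712 mmol/kg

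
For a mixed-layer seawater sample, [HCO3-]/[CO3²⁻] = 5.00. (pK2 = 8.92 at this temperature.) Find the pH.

pH = 8.22

From K2 = [H⁺][CO3²⁻]/[HCO3-]:  pH = pK2 − log₁₀([HCO3-]/[CO3²⁻])
log₁₀(5.00) = +0.699
pH = 8.92 − (+0.699) = 8.22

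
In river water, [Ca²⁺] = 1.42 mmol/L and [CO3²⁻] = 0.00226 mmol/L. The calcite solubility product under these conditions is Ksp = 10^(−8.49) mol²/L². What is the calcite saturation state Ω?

Ω = 0.992

Ksp = 10^(−8.49) = 3.236×10^-9
Ω = [Ca²⁺][CO3²⁻]/Ksp = (1.42×10^-3)(0.00226×10^-3) / 3.236×10^-9 = 0.992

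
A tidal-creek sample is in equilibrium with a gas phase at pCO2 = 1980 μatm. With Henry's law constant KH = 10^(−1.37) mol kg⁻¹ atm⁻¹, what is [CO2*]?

[CO2*] = 84.5 μmol/kg

KH = 10^(−1.37) = 4.266×10^-2 mol kg⁻¹ atm⁻¹
[CO2*] = KH · pCO2 = 4.266×10^-2 × 1980×10^-6 atm = 8.45×10^-5 mol/kg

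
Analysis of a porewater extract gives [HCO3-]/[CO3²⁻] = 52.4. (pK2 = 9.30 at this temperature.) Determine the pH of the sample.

From K2 = [H⁺][CO3²⁻]/[HCO3-]:  pH = pK2 − log₁₀([HCO3-]/[CO3²⁻])
log₁₀(52.4) = +1.719
pH = 9.30 − (+1.719) = 7.58

pH = 7.58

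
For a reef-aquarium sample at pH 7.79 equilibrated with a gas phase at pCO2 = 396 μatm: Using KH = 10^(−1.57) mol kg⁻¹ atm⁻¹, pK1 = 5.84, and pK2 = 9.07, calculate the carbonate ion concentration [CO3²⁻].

[CO2*] = KH · pCO2 = 10^(−1.57) × 396×10^-6 = 1.066×10^-5 mol/kg
α₀ = 1/(1 + K1/[H⁺] + K1K2/[H⁺]²) = 1/(1 + 10^+1.95 + 10^+0.67) = 0.01055
DIC = [CO2*]/α₀ = 1.066×10^-5 / 0.01055 = 1.010 mmol/kg
[CO3²⁻] = α₂·DIC; α₂ = 0.04934, so [CO3²⁻] = 0.04934 × 1.010 = 0.0499 mmol/kg

[CO3²⁻] = 0.0499 mmol/kg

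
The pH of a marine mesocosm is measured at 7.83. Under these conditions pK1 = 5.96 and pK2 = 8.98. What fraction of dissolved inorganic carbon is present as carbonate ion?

α₂ = 0.0653

α₂ = 1 / (1 + [H⁺]/K2 + [H⁺]²/(K1K2)) = 1 / (1 + 10^+1.15 + 10^-0.72)
   = 1 / (1 + 14.125 + 0.19055) = 1/15.316 = 0.06529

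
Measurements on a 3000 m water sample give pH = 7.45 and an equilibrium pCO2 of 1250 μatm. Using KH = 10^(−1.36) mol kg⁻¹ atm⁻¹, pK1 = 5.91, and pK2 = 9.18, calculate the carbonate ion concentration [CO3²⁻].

[CO3²⁻] = 0.0352 mmol/kg

[CO2*] = KH · pCO2 = 10^(−1.36) × 1250×10^-6 = 5.456×10^-5 mol/kg
α₀ = 1/(1 + K1/[H⁺] + K1K2/[H⁺]²) = 1/(1 + 10^+1.54 + 10^-0.19) = 0.02753
DIC = [CO2*]/α₀ = 5.456×10^-5 / 0.02753 = 1.982 mmol/kg
[CO3²⁻] = α₂·DIC; α₂ = 0.01778, so [CO3²⁻] = 0.01778 × 1.982 = 0.0352 mmol/kg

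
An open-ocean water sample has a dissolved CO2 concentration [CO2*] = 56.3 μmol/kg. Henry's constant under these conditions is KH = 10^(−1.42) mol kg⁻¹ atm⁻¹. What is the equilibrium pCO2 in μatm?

pCO2 = 1480 μatm

KH = 10^(−1.42) = 3.802×10^-2 mol kg⁻¹ atm⁻¹
pCO2 = [CO2*]/KH = 56.3×10^-6 / 3.802×10^-2 = 1.48×10^-3 atm = 1480 μatm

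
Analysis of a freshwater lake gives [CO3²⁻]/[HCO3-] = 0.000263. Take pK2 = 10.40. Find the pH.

pH = 6.82

From K2 = [H⁺][CO3²⁻]/[HCO3-]:  pH = pK2 + log₁₀([CO3²⁻]/[HCO3-])
log₁₀(0.000263) = -3.580
pH = 10.40 + (-3.580) = 6.82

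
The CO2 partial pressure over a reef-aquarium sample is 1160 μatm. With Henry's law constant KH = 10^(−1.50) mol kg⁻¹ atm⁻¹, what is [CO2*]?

[CO2*] = 36.7 μmol/kg

KH = 10^(−1.50) = 3.162×10^-2 mol kg⁻¹ atm⁻¹
[CO2*] = KH · pCO2 = 3.162×10^-2 × 1160×10^-6 atm = 3.67×10^-5 mol/kg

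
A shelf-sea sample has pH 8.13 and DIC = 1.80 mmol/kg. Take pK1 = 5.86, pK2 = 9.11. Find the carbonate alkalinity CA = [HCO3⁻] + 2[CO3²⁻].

CA = [HCO3⁻] + 2[CO3²⁻] = (α₁ + 2α₂)·DIC
At pH 8.13: [H⁺]/K1 = 10^-2.27 = 0.0053703, K2/[H⁺] = 10^-0.98 = 0.10471
α₁ = 1/(1 + 0.0053703 + 0.10471) = 1/1.1101 = 0.9008; α₂ = α₁·K2/[H⁺] = 0.09433
α₁ + 2α₂ = 1.0895
CA = 1.0895 × 1.80 = 1.96 mmol/kg

CA = 1.96 mmol/kg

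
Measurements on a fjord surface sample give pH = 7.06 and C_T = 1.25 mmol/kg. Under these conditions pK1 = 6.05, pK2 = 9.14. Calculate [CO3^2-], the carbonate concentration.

α₂ = 1 / (1 + [H⁺]/K2 + [H⁺]²/(K1K2)) = 1 / (1 + 10^+2.08 + 10^+1.07)
   = 1 / (1 + 120.23 + 11.749) = 1/132.98 = 0.007520
[CO3²⁻] = α₂ × DIC = 0.007520 × 1.25 = 0.00940 mmol/kg = 9.40 μmol/kg

[CO3²⁻] = 9.40 μmol/kg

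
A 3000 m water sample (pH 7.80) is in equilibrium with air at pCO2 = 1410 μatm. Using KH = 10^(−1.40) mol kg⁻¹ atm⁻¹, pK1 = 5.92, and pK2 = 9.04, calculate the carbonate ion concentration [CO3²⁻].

[CO3²⁻] = 0.245 mmol/kg

[CO2*] = KH · pCO2 = 10^(−1.40) × 1410×10^-6 = 5.613×10^-5 mol/kg
α₀ = 1/(1 + K1/[H⁺] + K1K2/[H⁺]²) = 1/(1 + 10^+1.88 + 10^+0.64) = 0.01231
DIC = [CO2*]/α₀ = 5.613×10^-5 / 0.01231 = 4.559 mmol/kg
[CO3²⁻] = α₂·DIC; α₂ = 0.05374, so [CO3²⁻] = 0.05374 × 4.559 = 0.245 mmol/kg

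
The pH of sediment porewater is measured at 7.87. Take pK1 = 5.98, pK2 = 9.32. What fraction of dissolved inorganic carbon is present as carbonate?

α₂ = 0.0338

α₂ = 1 / (1 + [H⁺]/K2 + [H⁺]²/(K1K2)) = 1 / (1 + 10^+1.45 + 10^-0.44)
   = 1 / (1 + 28.184 + 0.36308) = 1/29.547 = 0.03384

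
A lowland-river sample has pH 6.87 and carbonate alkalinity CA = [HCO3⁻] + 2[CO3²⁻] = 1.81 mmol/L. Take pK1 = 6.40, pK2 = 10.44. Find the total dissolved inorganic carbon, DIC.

DIC = 2.42 mmol/L

CA = [HCO3⁻] + 2[CO3²⁻] = (α₁ + 2α₂)·DIC
At pH 6.87: [H⁺]/K1 = 10^-0.47 = 0.33884, K2/[H⁺] = 10^-3.57 = 0.00026915
α₁ = 1/(1 + 0.33884 + 0.00026915) = 1/1.3391 = 0.7468; α₂ = α₁·K2/[H⁺] = 0.0002010
α₁ + 2α₂ = 0.7472
DIC = CA / (α₁ + 2α₂) = 1.81 / 0.7472 = 2.42 mmol/L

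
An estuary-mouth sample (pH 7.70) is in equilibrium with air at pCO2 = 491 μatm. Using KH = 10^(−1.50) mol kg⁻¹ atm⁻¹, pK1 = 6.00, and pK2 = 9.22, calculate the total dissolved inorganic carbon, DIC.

[CO2*] = KH · pCO2 = 10^(−1.50) × 491×10^-6 = 1.553×10^-5 mol/kg
α₀ = 1/(1 + K1/[H⁺] + K1K2/[H⁺]²) = 1/(1 + 10^+1.70 + 10^+0.18) = 0.01900
DIC = [CO2*]/α₀ = 1.553×10^-5 / 0.01900 = 0.817 mmol/kg

DIC = 0.817 mmol/kg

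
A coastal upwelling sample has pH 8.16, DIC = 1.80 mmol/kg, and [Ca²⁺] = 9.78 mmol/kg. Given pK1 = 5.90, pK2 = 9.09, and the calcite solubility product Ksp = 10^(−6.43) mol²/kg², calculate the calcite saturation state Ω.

Ω = 4.96

α₂ = 1 / (1 + [H⁺]/K2 + [H⁺]²/(K1K2)) = 1 / (1 + 10^+0.93 + 10^-1.33)
   = 1 / (1 + 8.5114 + 0.046774) = 1/9.5582 = 0.1046
[CO3²⁻] = α₂ × DIC = 0.1046 × 1.80 = 0.1883 mmol/kg
Ksp = 10^(−6.43) = 3.715×10^-7
Ω = [Ca²⁺][CO3²⁻]/Ksp = (9.78×10^-3)(1.883×10^-4) / 3.715×10^-7 = 4.96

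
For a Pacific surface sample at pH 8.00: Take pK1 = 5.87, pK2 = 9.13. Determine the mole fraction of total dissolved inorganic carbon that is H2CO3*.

α₀ = 0.00685

α₀ = 1 / (1 + K1/[H⁺] + K1K2/[H⁺]²) = 1 / (1 + 10^+2.13 + 10^+1.00)
   = 1 / (1 + 134.90 + 10.000) = 1/145.90 = 0.006854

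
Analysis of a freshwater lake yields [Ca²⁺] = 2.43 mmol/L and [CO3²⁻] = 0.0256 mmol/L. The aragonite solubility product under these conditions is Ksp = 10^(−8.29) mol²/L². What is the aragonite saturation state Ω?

Ω = 12.1

Ksp = 10^(−8.29) = 5.129×10^-9
Ω = [Ca²⁺][CO3²⁻]/Ksp = (2.43×10^-3)(0.0256×10^-3) / 5.129×10^-9 = 12.1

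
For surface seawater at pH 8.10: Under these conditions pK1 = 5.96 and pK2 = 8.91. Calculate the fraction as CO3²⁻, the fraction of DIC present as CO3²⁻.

α₂ = 1 / (1 + [H⁺]/K2 + [H⁺]²/(K1K2)) = 1 / (1 + 10^+0.81 + 10^-1.33)
   = 1 / (1 + 6.4565 + 0.046774) = 1/7.5033 = 0.1333

α₂ = 0.133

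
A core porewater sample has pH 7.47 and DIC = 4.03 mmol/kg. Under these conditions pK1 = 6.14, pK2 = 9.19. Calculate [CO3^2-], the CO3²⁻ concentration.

α₂ = 1 / (1 + [H⁺]/K2 + [H⁺]²/(K1K2)) = 1 / (1 + 10^+1.72 + 10^+0.39)
   = 1 / (1 + 52.481 + 2.4547) = 1/55.935 = 0.01788
[CO3²⁻] = α₂ × DIC = 0.01788 × 4.03 = 0.0720 mmol/kg

[CO3²⁻] = 0.0720 mmol/kg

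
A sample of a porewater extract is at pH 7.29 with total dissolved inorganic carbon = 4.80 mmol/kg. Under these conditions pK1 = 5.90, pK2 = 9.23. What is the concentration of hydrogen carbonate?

[HCO3⁻] = 4.56 mmol/kg

α₁ = 1 / (1 + [H⁺]/K1 + K2/[H⁺]) = 1 / (1 + 10^-1.39 + 10^-1.94)
   = 1 / (1 + 0.040738 + 0.011482) = 1/1.0522 = 0.9504
[HCO3⁻] = α₁ × DIC = 0.9504 × 4.80 = 4.56 mmol/kg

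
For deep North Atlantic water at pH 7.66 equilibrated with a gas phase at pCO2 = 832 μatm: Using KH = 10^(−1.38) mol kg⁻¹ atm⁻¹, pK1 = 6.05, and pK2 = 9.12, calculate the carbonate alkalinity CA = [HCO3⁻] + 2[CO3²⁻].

CA = 1.51 mmol/kg

[CO2*] = KH · pCO2 = 10^(−1.38) × 832×10^-6 = 3.468×10^-5 mol/kg
α₀ = 1/(1 + K1/[H⁺] + K1K2/[H⁺]²) = 1/(1 + 10^+1.61 + 10^+0.15) = 0.02317
DIC = [CO2*]/α₀ = 3.468×10^-5 / 0.02317 = 1.497 mmol/kg
CA = (α₁ + 2α₂)·DIC = (0.9441 + 2×0.03274) × 1.497 = 1.51 mmol/kg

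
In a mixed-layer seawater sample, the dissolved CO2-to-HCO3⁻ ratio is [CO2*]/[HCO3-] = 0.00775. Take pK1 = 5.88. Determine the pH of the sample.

pH = 7.99

From K1 = [H⁺][HCO3-]/[CO2*]:  pH = pK1 − log₁₀([CO2*]/[HCO3-])
log₁₀(0.00775) = -2.111
pH = 5.88 − (-2.111) = 7.99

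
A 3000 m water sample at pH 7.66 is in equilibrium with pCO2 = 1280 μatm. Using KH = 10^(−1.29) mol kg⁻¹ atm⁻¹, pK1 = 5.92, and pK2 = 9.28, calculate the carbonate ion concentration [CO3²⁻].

[CO2*] = KH · pCO2 = 10^(−1.29) × 1280×10^-6 = 6.565×10^-5 mol/kg
α₀ = 1/(1 + K1/[H⁺] + K1K2/[H⁺]²) = 1/(1 + 10^+1.74 + 10^+0.12) = 0.01746
DIC = [CO2*]/α₀ = 6.565×10^-5 / 0.01746 = 3.760 mmol/kg
[CO3²⁻] = α₂·DIC; α₂ = 0.02302, so [CO3²⁻] = 0.02302 × 3.760 = 0.0865 mmol/kg

[CO3²⁻] = 0.0865 mmol/kg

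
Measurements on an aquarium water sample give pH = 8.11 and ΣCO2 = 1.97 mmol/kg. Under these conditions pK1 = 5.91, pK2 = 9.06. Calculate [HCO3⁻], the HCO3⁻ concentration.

α₁ = 1 / (1 + [H⁺]/K1 + K2/[H⁺]) = 1 / (1 + 10^-2.20 + 10^-0.95)
   = 1 / (1 + 0.0063096 + 0.11220) = 1/1.1185 = 0.8940
[HCO3⁻] = α₁ × DIC = 0.8940 × 1.97 = 1.76 mmol/kg

[HCO3⁻] = 1.76 mmol/kg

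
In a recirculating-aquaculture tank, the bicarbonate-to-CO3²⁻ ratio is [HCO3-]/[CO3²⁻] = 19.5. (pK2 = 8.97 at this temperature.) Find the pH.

From K2 = [H⁺][CO3²⁻]/[HCO3-]:  pH = pK2 − log₁₀([HCO3-]/[CO3²⁻])
log₁₀(19.5) = +1.290
pH = 8.97 − (+1.290) = 7.68

pH = 7.68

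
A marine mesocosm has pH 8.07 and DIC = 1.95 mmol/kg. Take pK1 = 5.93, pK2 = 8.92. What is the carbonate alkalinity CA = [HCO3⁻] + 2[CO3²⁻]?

CA = 2.18 mmol/kg

CA = [HCO3⁻] + 2[CO3²⁻] = (α₁ + 2α₂)·DIC
At pH 8.07: [H⁺]/K1 = 10^-2.14 = 0.0072444, K2/[H⁺] = 10^-0.85 = 0.14125
α₁ = 1/(1 + 0.0072444 + 0.14125) = 1/1.1485 = 0.8707; α₂ = α₁·K2/[H⁺] = 0.1230
α₁ + 2α₂ = 1.1167
CA = 1.1167 × 1.95 = 2.18 mmol/kg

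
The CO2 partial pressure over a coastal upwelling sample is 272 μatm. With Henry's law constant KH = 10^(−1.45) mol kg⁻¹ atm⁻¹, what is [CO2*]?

[CO2*] = 9.65 μmol/kg

KH = 10^(−1.45) = 3.548×10^-2 mol kg⁻¹ atm⁻¹
[CO2*] = KH · pCO2 = 3.548×10^-2 × 272×10^-6 atm = 9.65×10^-6 mol/kg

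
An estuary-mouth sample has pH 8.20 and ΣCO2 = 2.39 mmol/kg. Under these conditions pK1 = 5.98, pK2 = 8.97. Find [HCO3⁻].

α₁ = 1 / (1 + [H⁺]/K1 + K2/[H⁺]) = 1 / (1 + 10^-2.22 + 10^-0.77)
   = 1 / (1 + 0.0060256 + 0.16982) = 1/1.1758 = 0.8504
[HCO3⁻] = α₁ × DIC = 0.8504 × 2.39 = 2.03 mmol/kg

[HCO3⁻] = 2.03 mmol/kg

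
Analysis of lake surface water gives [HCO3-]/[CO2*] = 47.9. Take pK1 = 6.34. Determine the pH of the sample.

pH = 8.02

From K1 = [H⁺][HCO3-]/[CO2*]:  pH = pK1 + log₁₀([HCO3-]/[CO2*])
log₁₀(47.9) = +1.680
pH = 6.34 + (+1.680) = 8.02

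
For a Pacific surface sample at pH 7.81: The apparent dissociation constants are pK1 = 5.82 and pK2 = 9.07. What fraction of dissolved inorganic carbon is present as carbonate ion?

α₂ = 0.0516

α₂ = 1 / (1 + [H⁺]/K2 + [H⁺]²/(K1K2)) = 1 / (1 + 10^+1.26 + 10^-0.73)
   = 1 / (1 + 18.197 + 0.18621) = 1/19.383 = 0.05159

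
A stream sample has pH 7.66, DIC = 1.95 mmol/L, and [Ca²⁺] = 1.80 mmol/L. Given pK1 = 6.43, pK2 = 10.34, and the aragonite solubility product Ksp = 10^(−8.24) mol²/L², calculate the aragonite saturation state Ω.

α₂ = 1 / (1 + [H⁺]/K2 + [H⁺]²/(K1K2)) = 1 / (1 + 10^+2.68 + 10^+1.45)
   = 1 / (1 + 478.63 + 28.184) = 1/507.81 = 0.001969
[CO3²⁻] = α₂ × DIC = 0.001969 × 1.95 = 0.003840 mmol/L = 3.840 μmol/L
Ksp = 10^(−8.24) = 5.754×10^-9
Ω = [Ca²⁺][CO3²⁻]/Ksp = (1.80×10^-3)(3.840×10^-6) / 5.754×10^-9 = 1.20

Ω = 1.20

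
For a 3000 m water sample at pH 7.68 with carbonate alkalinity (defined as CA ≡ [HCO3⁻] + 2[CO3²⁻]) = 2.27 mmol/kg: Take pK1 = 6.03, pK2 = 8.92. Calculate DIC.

DIC = 2.20 mmol/kg

CA = [HCO3⁻] + 2[CO3²⁻] = (α₁ + 2α₂)·DIC
At pH 7.68: [H⁺]/K1 = 10^-1.65 = 0.022387, K2/[H⁺] = 10^-1.24 = 0.057544
α₁ = 1/(1 + 0.022387 + 0.057544) = 1/1.0799 = 0.9260; α₂ = α₁·K2/[H⁺] = 0.05328
α₁ + 2α₂ = 1.0326
DIC = CA / (α₁ + 2α₂) = 2.27 / 1.0326 = 2.20 mmol/kg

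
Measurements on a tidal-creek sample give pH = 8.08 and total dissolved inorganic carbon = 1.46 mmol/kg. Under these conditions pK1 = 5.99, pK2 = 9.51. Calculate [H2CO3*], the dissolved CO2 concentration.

[CO2*] = 11.4 μmol/kg

α₀ = 1 / (1 + K1/[H⁺] + K1K2/[H⁺]²) = 1 / (1 + 10^+2.09 + 10^+0.66)
   = 1 / (1 + 123.03 + 4.5709) = 1/128.60 = 0.007776
[CO2*] = α₀ × DIC = 0.007776 × 1.46 = 0.0114 mmol/kg = 11.4 μmol/kg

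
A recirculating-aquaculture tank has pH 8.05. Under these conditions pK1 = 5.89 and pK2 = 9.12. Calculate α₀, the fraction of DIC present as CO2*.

α₀ = 0.00634

α₀ = 1 / (1 + K1/[H⁺] + K1K2/[H⁺]²) = 1 / (1 + 10^+2.16 + 10^+1.09)
   = 1 / (1 + 144.54 + 12.303) = 1/157.85 = 0.006335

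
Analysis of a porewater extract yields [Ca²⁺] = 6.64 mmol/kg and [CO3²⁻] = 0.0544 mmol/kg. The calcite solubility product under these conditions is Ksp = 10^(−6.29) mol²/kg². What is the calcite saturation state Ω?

Ω = 0.704

Ksp = 10^(−6.29) = 5.129×10^-7
Ω = [Ca²⁺][CO3²⁻]/Ksp = (6.64×10^-3)(0.0544×10^-3) / 5.129×10^-7 = 0.704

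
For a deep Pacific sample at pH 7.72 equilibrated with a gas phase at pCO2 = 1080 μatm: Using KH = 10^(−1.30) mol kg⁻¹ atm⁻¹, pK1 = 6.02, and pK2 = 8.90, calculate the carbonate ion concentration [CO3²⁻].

[CO3²⁻] = 0.179 mmol/kg

[CO2*] = KH · pCO2 = 10^(−1.30) × 1080×10^-6 = 5.413×10^-5 mol/kg
α₀ = 1/(1 + K1/[H⁺] + K1K2/[H⁺]²) = 1/(1 + 10^+1.70 + 10^+0.52) = 0.01837
DIC = [CO2*]/α₀ = 5.413×10^-5 / 0.01837 = 2.946 mmol/kg
[CO3²⁻] = α₂·DIC; α₂ = 0.06084, so [CO3²⁻] = 0.06084 × 2.946 = 0.179 mmol/kg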